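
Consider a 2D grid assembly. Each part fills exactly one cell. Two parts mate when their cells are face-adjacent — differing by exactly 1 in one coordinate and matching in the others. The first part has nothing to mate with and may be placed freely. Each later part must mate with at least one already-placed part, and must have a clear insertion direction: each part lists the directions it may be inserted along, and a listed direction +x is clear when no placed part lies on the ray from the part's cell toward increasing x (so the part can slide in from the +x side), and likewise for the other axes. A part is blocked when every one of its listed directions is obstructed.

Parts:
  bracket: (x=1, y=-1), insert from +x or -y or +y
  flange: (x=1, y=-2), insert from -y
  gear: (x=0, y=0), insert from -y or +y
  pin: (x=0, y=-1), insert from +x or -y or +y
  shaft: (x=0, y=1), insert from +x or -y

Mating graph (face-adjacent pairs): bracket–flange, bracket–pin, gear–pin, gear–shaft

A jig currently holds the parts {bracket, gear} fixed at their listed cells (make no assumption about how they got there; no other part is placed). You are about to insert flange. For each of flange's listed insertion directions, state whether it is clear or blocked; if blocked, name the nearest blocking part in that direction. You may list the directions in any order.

-y: clear

-y: ray from flange(1, -2) has no placed part ⇒ clear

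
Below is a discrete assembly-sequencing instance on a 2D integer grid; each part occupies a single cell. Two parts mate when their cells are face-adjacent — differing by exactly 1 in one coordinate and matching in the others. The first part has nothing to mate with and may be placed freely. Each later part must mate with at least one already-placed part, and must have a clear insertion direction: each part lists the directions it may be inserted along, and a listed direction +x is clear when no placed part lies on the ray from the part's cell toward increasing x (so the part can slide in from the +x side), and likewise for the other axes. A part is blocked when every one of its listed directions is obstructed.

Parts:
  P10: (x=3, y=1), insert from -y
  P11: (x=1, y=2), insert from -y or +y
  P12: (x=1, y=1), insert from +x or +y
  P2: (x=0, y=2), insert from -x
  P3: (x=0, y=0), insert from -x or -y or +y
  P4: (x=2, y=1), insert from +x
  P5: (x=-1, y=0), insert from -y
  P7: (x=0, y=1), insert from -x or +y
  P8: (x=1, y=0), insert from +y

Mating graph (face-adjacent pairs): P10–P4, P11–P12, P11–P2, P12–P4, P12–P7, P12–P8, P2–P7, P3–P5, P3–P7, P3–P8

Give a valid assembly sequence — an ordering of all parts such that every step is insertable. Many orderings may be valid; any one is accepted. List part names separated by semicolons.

1. P7@(0, 1) [-x clear] — {P7}
2. P3@(0, 0) [-x clear] — {P3, P7}
3. P5@(-1, 0) [-y clear] — {P3, P5, P7}
4. P2@(0, 2) [-x clear] — {P2, P3, P5, P7}
5. P8@(1, 0) [+y clear] — {P2, P3, P5, P7, P8}
6. P11@(1, 2) [+y clear] — {P11, P2, P3, P5, P7, P8}
7. P12@(1, 1) [+x clear] — {P11, P12, P2, P3, P5, P7, P8}
8. P4@(2, 1) [+x clear] — {P11, P12, P2, P3, P4, P5, P7, P8}
9. P10@(3, 1) [-y clear] — {P10, P11, P12, P2, P3, P4, P5, P7, P8}

P7; P3; P5; P2; P8; P11; P12; P4; P10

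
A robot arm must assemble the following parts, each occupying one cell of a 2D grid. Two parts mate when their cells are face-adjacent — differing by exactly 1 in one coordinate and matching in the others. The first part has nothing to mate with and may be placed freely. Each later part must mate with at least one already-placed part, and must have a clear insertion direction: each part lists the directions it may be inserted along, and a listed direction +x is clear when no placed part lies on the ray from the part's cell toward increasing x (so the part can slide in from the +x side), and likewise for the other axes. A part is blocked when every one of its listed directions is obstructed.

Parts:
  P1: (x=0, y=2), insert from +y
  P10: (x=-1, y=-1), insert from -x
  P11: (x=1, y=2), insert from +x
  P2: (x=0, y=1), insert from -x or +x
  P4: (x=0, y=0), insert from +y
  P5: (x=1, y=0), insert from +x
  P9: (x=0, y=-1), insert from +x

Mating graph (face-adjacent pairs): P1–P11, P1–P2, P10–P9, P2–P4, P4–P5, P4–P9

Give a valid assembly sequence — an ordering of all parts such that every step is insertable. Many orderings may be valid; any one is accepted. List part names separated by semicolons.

1. P10@(-1, -1) [-x clear] — {P10}
2. P9@(0, -1) [+x clear] — {P10, P9}
3. P4@(0, 0) [+y clear] — {P10, P4, P9}
4. P2@(0, 1) [-x clear] — {P10, P2, P4, P9}
5. P1@(0, 2) [+y clear] — {P1, P10, P2, P4, P9}
6. P11@(1, 2) [+x clear] — {P1, P10, P11, P2, P4, P9}
7. P5@(1, 0) [+x clear] — {P1, P10, P11, P2, P4, P5, P9}

P10; P9; P4; P2; P1; P11; P5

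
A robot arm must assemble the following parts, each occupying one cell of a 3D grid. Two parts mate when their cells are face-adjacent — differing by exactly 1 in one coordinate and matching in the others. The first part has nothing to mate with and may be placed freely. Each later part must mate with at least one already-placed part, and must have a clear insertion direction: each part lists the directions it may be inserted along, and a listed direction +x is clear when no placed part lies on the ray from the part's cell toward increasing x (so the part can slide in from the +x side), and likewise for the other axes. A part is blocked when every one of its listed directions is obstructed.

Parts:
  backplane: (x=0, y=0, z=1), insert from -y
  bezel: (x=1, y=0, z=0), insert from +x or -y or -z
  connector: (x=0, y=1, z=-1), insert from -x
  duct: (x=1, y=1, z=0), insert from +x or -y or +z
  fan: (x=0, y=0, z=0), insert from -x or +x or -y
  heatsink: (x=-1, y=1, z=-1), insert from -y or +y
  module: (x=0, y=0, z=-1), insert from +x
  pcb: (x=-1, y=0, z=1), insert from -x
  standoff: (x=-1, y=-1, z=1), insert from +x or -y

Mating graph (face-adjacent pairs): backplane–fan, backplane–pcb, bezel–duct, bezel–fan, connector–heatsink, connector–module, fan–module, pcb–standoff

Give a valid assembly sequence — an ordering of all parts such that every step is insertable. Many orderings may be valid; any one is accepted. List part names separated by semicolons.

standoff; pcb; backplane; fan; bezel; duct; module; connector; heatsink

1. standoff@(-1, -1, 1) [+x clear] — {standoff}
2. pcb@(-1, 0, 1) [-x clear] — {pcb, standoff}
3. backplane@(0, 0, 1) [-y clear] — {backplane, pcb, standoff}
4. fan@(0, 0, 0) [-x clear] — {backplane, fan, pcb, standoff}
5. bezel@(1, 0, 0) [+x clear] — {backplane, bezel, fan, pcb, standoff}
6. duct@(1, 1, 0) [+x clear] — {backplane, bezel, duct, fan, pcb, standoff}
7. module@(0, 0, -1) [+x clear] — {backplane, bezel, duct, fan, module, pcb, standoff}
8. connector@(0, 1, -1) [-x clear] — {backplane, bezel, connector, duct, fan, module, pcb, standoff}
9. heatsink@(-1, 1, -1) [-y clear] — {backplane, bezel, connector, duct, fan, heatsink, module, pcb, standoff}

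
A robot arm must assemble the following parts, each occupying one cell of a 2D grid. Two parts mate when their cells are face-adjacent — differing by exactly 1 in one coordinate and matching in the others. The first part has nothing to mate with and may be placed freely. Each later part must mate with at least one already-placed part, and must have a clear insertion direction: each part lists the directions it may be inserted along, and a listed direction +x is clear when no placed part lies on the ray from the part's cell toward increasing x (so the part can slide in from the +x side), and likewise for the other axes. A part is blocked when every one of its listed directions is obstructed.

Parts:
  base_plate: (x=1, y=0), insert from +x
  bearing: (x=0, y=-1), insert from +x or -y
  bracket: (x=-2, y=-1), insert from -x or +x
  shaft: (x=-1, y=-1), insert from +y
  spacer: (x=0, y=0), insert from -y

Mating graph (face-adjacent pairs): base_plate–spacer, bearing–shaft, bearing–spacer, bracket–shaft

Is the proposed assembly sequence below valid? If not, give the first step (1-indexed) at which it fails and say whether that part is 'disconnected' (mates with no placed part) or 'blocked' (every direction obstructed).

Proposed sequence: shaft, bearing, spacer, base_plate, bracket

Invalid at step 3 (blocked)

1. shaft@(-1, -1) [+y clear] — {shaft}
2. bearing@(0, -1) [+x clear] — {bearing, shaft}
3. spacer@(0, 0) — -y all obstructed ⇒ blocked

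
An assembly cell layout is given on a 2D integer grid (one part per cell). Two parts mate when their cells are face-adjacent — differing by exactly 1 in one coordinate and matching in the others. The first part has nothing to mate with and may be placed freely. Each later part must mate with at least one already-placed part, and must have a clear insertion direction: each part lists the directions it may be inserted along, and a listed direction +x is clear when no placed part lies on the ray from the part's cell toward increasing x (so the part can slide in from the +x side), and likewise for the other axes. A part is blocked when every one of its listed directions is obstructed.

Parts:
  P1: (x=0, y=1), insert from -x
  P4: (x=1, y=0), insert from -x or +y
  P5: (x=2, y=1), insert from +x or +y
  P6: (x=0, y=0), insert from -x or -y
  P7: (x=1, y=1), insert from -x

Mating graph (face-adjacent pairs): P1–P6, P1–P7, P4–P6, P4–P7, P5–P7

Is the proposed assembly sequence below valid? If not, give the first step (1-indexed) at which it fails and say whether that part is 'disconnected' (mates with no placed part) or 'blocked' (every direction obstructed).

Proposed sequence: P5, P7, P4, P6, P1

1. P5@(2, 1) [+x clear] — {P5}
2. P7@(1, 1) [-x clear] — {P5, P7}
3. P4@(1, 0) [-x clear] — {P4, P5, P7}
4. P6@(0, 0) [-x clear] — {P4, P5, P6, P7}
5. P1@(0, 1) [-x clear] — {P1, P4, P5, P6, P7}

Valid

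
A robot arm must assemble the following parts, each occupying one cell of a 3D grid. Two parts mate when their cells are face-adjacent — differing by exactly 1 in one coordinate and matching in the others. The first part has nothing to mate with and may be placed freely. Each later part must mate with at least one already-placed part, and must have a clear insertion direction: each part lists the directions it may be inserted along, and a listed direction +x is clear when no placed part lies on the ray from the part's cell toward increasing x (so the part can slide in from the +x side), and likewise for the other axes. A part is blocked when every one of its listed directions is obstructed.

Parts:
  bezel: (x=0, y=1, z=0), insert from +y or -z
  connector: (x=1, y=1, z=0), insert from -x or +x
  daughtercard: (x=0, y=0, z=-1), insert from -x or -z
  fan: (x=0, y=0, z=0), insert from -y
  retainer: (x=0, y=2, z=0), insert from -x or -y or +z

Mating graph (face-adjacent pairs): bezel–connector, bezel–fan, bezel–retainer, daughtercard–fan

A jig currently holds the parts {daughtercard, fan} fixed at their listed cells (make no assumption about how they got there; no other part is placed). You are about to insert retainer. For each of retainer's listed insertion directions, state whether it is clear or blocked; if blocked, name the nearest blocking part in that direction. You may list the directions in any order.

-x: ray from retainer(0, 2, 0) has no placed part ⇒ clear
-y: nearest on ray is fan@(0, 0, 0) ⇒ blocked
+z: ray from retainer(0, 2, 0) has no placed part ⇒ clear

+z: clear; -x: clear; -y: blocked by fan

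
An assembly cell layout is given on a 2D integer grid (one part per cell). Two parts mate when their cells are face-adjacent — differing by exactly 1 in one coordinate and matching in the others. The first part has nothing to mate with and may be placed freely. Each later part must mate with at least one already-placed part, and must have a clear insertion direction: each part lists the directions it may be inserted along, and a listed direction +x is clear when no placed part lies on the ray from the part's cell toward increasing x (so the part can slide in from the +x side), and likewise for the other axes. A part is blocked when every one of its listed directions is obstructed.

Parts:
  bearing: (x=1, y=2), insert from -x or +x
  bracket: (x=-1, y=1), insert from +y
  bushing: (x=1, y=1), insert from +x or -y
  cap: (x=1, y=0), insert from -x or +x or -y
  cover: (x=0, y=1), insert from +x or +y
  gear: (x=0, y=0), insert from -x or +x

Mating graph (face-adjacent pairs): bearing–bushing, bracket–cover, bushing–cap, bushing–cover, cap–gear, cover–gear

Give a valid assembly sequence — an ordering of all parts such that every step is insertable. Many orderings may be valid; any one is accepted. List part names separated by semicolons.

1. bracket@(-1, 1) [+y clear] — {bracket}
2. cover@(0, 1) [+x clear] — {bracket, cover}
3. bushing@(1, 1) [+x clear] — {bracket, bushing, cover}
4. bearing@(1, 2) [-x clear] — {bearing, bracket, bushing, cover}
5. cap@(1, 0) [-x clear] — {bearing, bracket, bushing, cap, cover}
6. gear@(0, 0) [-x clear] — {bearing, bracket, bushing, cap, cover, gear}

bracket; cover; bushing; bearing; cap; gear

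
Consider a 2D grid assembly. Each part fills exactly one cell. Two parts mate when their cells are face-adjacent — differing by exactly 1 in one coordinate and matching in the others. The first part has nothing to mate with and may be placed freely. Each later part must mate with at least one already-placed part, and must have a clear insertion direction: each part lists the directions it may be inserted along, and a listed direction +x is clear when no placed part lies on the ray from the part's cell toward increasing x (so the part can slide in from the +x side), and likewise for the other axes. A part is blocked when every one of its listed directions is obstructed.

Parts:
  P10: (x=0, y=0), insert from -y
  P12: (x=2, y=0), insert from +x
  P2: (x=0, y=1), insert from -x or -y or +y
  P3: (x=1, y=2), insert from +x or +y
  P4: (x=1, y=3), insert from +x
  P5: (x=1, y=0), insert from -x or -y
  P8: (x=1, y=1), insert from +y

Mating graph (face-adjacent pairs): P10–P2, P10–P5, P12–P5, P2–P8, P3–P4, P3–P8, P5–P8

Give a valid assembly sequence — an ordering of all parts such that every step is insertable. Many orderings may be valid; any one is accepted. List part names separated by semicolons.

P12; P5; P10; P8; P3; P2; P4

1. P12@(2, 0) [+x clear] — {P12}
2. P5@(1, 0) [-x clear] — {P12, P5}
3. P10@(0, 0) [-y clear] — {P10, P12, P5}
4. P8@(1, 1) [+y clear] — {P10, P12, P5, P8}
5. P3@(1, 2) [+x clear] — {P10, P12, P3, P5, P8}
6. P2@(0, 1) [-x clear] — {P10, P12, P2, P3, P5, P8}
7. P4@(1, 3) [+x clear] — {P10, P12, P2, P3, P4, P5, P8}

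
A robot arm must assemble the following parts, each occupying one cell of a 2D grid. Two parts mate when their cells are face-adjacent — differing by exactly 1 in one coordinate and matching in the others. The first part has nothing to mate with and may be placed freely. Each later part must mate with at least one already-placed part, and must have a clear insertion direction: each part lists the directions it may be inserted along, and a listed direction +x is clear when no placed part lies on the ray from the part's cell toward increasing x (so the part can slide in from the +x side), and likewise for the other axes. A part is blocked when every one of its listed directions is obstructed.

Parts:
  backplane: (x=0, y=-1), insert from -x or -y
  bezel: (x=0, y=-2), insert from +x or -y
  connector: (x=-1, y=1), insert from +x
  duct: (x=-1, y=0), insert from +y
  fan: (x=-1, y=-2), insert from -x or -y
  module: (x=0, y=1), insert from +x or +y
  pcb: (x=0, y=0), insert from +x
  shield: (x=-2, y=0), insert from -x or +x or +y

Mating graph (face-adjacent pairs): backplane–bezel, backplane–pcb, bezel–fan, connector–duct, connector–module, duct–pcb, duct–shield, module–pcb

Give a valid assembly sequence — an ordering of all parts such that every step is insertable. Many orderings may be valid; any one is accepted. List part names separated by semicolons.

shield; duct; connector; module; pcb; backplane; bezel; fan

1. shield@(-2, 0) [-x clear] — {shield}
2. duct@(-1, 0) [+y clear] — {duct, shield}
3. connector@(-1, 1) [+x clear] — {connector, duct, shield}
4. module@(0, 1) [+x clear] — {connector, duct, module, shield}
5. pcb@(0, 0) [+x clear] — {connector, duct, module, pcb, shield}
6. backplane@(0, -1) [-x clear] — {backplane, connector, duct, module, pcb, shield}
7. bezel@(0, -2) [+x clear] — {backplane, bezel, connector, duct, module, pcb, shield}
8. fan@(-1, -2) [-x clear] — {backplane, bezel, connector, duct, fan, module, pcb, shield}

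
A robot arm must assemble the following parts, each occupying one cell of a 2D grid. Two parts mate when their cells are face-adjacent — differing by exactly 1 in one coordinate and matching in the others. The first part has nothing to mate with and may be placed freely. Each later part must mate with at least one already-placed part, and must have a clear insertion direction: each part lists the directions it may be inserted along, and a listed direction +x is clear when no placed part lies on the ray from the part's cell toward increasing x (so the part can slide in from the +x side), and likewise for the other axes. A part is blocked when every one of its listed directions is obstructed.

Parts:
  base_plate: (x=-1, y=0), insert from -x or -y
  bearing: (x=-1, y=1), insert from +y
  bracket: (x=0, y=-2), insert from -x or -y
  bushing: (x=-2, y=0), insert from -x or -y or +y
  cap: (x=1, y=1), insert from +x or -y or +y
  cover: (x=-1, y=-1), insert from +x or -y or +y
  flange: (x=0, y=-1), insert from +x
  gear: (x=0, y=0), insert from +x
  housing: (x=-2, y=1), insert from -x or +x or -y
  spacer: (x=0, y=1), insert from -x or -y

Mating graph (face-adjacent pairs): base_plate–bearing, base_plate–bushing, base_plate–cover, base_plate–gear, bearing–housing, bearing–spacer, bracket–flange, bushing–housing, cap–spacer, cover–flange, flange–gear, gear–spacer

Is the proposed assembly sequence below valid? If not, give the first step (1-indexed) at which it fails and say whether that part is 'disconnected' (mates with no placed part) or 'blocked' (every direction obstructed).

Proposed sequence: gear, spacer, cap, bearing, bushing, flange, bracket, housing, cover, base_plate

Invalid at step 5 (disconnected)

1. gear@(0, 0) [+x clear] — {gear}
2. spacer@(0, 1) [-x clear] — {gear, spacer}
3. cap@(1, 1) [+x clear] — {cap, gear, spacer}
4. bearing@(-1, 1) [+y clear] — {bearing, cap, gear, spacer}
5. bushing@(-2, 0) — no placed neighbour ⇒ disconnected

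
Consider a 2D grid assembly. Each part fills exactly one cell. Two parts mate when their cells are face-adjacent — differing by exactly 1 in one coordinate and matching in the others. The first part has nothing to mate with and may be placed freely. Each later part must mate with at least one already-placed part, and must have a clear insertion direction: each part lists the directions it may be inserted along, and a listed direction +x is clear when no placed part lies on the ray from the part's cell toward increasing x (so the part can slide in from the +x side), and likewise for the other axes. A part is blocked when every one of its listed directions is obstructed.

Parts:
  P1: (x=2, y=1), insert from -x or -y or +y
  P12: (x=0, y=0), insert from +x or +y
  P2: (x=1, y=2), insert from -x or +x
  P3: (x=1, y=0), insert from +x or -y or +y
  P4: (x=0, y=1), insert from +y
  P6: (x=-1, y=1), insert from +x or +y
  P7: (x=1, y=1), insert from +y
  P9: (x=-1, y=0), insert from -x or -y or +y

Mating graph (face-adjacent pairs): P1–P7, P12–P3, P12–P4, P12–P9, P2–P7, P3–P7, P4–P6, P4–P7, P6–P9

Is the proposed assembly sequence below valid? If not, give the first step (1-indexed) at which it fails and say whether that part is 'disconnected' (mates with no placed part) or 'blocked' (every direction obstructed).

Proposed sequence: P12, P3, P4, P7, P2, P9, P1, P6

Valid

1. P12@(0, 0) [+x clear] — {P12}
2. P3@(1, 0) [+x clear] — {P12, P3}
3. P4@(0, 1) [+y clear] — {P12, P3, P4}
4. P7@(1, 1) [+y clear] — {P12, P3, P4, P7}
5. P2@(1, 2) [-x clear] — {P12, P2, P3, P4, P7}
6. P9@(-1, 0) [-x clear] — {P12, P2, P3, P4, P7, P9}
7. P1@(2, 1) [-y clear] — {P1, P12, P2, P3, P4, P7, P9}
8. P6@(-1, 1) [+y clear] — {P1, P12, P2, P3, P4, P6, P7, P9}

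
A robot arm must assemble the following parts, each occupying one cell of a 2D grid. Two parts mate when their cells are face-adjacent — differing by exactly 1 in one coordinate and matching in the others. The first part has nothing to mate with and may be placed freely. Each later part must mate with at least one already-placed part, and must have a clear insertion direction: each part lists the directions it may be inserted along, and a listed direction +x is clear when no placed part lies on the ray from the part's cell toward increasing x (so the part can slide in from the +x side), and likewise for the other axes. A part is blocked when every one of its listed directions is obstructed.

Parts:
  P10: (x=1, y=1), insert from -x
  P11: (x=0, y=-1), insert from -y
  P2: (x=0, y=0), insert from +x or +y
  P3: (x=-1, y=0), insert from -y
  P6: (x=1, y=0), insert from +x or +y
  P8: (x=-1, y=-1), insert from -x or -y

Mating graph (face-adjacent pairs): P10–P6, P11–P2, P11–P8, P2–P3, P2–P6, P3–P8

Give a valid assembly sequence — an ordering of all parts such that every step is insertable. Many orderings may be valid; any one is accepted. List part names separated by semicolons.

P11; P2; P6; P3; P8; P10

1. P11@(0, -1) [-y clear] — {P11}
2. P2@(0, 0) [+x clear] — {P11, P2}
3. P6@(1, 0) [+x clear] — {P11, P2, P6}
4. P3@(-1, 0) [-y clear] — {P11, P2, P3, P6}
5. P8@(-1, -1) [-x clear] — {P11, P2, P3, P6, P8}
6. P10@(1, 1) [-x clear] — {P10, P11, P2, P3, P6, P8}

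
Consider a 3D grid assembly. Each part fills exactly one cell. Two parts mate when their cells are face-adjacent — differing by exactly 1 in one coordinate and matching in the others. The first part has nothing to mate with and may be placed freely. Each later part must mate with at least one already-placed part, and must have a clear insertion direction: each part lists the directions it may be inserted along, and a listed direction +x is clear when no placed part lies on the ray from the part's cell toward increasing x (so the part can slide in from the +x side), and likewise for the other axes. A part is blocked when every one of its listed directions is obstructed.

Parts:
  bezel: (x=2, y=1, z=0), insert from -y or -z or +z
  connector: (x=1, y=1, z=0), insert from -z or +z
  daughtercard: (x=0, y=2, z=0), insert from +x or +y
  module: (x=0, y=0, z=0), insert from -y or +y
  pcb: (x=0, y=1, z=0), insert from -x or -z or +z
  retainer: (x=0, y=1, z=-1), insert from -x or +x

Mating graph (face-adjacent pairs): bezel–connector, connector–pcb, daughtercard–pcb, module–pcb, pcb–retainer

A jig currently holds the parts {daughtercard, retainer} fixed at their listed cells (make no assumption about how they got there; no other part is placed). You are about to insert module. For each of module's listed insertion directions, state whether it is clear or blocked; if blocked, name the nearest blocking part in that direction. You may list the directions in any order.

-y: ray from module(0, 0, 0) has no placed part ⇒ clear
+y: nearest on ray is daughtercard@(0, 2, 0) ⇒ blocked

+y: blocked by daughtercard; -y: clear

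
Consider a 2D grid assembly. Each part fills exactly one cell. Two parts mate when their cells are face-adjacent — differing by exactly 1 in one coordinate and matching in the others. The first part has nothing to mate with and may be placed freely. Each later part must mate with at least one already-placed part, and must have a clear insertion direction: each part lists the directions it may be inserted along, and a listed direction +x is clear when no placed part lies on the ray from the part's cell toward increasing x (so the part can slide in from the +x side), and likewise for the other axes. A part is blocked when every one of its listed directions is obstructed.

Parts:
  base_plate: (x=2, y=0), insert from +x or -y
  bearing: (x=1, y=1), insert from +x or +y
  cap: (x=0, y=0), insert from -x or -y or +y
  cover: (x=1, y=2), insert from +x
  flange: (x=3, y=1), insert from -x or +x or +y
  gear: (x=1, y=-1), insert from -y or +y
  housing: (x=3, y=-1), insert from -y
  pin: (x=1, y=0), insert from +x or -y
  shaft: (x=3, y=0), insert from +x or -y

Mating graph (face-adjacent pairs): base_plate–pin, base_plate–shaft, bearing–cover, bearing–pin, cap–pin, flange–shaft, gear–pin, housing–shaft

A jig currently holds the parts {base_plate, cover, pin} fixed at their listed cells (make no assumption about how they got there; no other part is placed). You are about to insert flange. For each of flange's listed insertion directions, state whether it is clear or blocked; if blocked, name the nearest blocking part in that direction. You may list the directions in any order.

+x: clear; +y: clear; -x: clear

-x: ray from flange(3, 1) has no placed part ⇒ clear
+x: ray from flange(3, 1) has no placed part ⇒ clear
+y: ray from flange(3, 1) has no placed part ⇒ clear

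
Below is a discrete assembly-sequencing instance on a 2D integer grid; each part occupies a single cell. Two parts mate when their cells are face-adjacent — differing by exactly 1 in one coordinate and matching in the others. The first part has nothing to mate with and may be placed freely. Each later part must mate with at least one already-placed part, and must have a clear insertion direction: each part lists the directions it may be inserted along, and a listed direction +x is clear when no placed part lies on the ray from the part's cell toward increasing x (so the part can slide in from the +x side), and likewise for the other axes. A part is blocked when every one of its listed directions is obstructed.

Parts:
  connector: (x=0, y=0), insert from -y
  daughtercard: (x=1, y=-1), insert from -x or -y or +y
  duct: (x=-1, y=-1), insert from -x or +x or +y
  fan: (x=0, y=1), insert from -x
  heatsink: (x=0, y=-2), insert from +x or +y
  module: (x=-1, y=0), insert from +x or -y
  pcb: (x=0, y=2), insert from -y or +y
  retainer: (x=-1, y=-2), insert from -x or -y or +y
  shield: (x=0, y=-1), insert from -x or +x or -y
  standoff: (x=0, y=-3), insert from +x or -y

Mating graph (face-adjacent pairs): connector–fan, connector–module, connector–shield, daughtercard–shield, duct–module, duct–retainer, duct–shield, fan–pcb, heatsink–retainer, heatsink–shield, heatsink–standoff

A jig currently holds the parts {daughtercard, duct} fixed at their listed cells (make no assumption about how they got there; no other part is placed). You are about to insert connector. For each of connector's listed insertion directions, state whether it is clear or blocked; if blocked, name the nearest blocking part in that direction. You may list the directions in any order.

-y: clear

-y: ray from connector(0, 0) has no placed part ⇒ clear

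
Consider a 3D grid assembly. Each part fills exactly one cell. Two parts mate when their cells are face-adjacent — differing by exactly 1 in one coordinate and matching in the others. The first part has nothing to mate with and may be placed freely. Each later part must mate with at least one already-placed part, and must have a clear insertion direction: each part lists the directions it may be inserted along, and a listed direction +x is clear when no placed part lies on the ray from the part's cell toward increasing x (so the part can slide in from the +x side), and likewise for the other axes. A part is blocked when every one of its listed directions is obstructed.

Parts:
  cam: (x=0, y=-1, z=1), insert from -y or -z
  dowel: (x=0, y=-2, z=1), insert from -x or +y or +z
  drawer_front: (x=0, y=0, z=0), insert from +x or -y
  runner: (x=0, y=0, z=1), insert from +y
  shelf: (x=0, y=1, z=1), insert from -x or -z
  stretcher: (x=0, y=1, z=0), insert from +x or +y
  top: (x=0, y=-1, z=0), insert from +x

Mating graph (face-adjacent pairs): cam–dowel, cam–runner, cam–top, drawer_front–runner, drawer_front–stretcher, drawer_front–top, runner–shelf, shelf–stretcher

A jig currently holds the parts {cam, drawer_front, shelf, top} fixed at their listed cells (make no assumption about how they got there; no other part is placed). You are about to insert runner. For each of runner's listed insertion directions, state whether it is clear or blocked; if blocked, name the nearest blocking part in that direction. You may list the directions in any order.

+y: nearest on ray is shelf@(0, 1, 1) ⇒ blocked

+y: blocked by shelf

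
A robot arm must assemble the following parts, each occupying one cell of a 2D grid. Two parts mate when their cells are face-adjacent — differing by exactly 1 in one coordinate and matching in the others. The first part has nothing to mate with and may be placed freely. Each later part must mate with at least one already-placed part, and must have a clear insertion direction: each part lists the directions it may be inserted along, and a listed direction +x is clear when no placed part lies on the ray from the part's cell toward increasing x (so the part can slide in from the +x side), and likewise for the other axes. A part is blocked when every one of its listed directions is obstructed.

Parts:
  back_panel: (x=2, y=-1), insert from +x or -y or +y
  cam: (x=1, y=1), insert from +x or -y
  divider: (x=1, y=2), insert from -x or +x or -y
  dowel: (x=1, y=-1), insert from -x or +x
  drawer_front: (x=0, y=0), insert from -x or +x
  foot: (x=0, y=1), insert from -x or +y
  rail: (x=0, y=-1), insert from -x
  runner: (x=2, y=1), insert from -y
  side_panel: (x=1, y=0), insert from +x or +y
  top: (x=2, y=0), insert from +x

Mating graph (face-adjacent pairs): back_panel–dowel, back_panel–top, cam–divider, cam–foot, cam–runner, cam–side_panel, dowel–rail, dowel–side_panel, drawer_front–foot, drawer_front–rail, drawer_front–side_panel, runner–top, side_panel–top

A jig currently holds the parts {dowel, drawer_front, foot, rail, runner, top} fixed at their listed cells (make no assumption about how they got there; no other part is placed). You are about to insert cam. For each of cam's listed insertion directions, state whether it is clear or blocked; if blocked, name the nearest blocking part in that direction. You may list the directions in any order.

+x: blocked by runner; -y: blocked by dowel

+x: nearest on ray is runner@(2, 1) ⇒ blocked
-y: nearest on ray is dowel@(1, -1) ⇒ blocked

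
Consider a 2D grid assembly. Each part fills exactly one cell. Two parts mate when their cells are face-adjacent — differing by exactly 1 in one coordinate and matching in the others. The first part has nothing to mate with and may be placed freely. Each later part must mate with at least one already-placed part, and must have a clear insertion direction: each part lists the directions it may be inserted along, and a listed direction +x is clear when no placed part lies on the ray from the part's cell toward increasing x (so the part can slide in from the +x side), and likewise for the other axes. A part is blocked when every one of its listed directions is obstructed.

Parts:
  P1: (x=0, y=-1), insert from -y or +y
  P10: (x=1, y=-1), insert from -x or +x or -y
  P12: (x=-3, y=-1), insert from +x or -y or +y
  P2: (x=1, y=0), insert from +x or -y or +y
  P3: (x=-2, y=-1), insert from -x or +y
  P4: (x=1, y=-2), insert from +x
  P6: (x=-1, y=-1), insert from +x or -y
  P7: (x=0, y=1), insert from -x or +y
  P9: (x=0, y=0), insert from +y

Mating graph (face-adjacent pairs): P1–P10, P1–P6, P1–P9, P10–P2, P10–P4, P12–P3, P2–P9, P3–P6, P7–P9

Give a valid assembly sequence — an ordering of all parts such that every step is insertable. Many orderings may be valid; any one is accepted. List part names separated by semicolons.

P9; P7; P2; P10; P4; P1; P6; P3; P12

1. P9@(0, 0) [+y clear] — {P9}
2. P7@(0, 1) [-x clear] — {P7, P9}
3. P2@(1, 0) [+x clear] — {P2, P7, P9}
4. P10@(1, -1) [-x clear] — {P10, P2, P7, P9}
5. P4@(1, -2) [+x clear] — {P10, P2, P4, P7, P9}
6. P1@(0, -1) [-y clear] — {P1, P10, P2, P4, P7, P9}
7. P6@(-1, -1) [-y clear] — {P1, P10, P2, P4, P6, P7, P9}
8. P3@(-2, -1) [-x clear] — {P1, P10, P2, P3, P4, P6, P7, P9}
9. P12@(-3, -1) [-y clear] — {P1, P10, P12, P2, P3, P4, P6, P7, P9}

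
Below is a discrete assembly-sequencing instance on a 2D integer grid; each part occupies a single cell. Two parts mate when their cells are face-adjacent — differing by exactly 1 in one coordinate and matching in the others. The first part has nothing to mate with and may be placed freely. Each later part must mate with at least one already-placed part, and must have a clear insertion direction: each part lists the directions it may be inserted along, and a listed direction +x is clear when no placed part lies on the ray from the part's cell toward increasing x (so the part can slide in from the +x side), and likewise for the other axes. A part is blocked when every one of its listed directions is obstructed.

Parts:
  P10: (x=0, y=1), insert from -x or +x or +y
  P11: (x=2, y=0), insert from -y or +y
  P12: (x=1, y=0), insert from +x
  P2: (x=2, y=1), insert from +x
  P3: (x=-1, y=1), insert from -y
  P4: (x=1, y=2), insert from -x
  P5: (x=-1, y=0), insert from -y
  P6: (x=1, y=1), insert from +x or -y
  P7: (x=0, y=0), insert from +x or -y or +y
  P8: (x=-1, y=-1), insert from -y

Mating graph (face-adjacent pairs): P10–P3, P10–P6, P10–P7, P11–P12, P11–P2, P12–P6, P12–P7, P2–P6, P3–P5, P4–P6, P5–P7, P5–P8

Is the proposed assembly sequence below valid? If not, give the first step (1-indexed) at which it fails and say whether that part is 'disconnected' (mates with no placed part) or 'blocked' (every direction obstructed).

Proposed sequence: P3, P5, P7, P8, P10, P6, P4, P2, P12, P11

1. P3@(-1, 1) [-y clear] — {P3}
2. P5@(-1, 0) [-y clear] — {P3, P5}
3. P7@(0, 0) [+x clear] — {P3, P5, P7}
4. P8@(-1, -1) [-y clear] — {P3, P5, P7, P8}
5. P10@(0, 1) [+x clear] — {P10, P3, P5, P7, P8}
6. P6@(1, 1) [+x clear] — {P10, P3, P5, P6, P7, P8}
7. P4@(1, 2) [-x clear] — {P10, P3, P4, P5, P6, P7, P8}
8. P2@(2, 1) [+x clear] — {P10, P2, P3, P4, P5, P6, P7, P8}
9. P12@(1, 0) [+x clear] — {P10, P12, P2, P3, P4, P5, P6, P7, P8}
10. P11@(2, 0) [-y clear] — {P10, P11, P12, P2, P3, P4, P5, P6, P7, P8}

Valid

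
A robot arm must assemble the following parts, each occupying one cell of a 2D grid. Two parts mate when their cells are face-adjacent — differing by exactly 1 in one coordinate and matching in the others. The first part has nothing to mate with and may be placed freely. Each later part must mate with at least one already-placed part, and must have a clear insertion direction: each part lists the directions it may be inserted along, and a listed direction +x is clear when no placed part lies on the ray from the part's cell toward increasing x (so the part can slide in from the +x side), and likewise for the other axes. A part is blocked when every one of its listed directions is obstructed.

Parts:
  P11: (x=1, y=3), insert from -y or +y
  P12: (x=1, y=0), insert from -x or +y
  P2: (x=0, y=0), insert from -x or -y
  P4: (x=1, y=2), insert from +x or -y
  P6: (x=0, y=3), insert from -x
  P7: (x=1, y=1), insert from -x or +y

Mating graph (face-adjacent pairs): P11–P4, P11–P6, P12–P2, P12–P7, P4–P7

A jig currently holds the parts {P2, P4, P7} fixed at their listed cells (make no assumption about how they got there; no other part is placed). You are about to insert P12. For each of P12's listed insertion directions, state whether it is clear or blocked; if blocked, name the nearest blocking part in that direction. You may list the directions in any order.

+y: blocked by P7; -x: blocked by P2

-x: nearest on ray is P2@(0, 0) ⇒ blocked
+y: nearest on ray is P7@(1, 1) ⇒ blocked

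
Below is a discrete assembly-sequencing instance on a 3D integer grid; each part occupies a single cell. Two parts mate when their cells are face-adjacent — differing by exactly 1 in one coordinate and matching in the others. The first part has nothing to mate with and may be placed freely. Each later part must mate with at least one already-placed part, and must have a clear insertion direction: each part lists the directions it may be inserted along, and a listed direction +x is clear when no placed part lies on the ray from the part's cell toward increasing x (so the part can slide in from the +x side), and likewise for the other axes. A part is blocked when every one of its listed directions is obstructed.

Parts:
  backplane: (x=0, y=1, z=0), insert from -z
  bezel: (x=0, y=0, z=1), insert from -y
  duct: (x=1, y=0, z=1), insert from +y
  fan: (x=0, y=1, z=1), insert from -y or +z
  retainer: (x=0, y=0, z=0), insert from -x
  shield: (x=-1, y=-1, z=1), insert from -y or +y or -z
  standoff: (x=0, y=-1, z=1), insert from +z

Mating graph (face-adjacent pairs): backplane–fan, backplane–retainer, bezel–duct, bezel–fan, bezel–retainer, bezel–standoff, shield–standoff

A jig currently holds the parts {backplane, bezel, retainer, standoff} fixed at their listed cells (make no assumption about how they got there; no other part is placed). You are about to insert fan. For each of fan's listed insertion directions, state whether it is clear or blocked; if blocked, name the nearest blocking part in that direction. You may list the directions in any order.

-y: nearest on ray is bezel@(0, 0, 1) ⇒ blocked
+z: ray from fan(0, 1, 1) has no placed part ⇒ clear

+z: clear; -y: blocked by bezel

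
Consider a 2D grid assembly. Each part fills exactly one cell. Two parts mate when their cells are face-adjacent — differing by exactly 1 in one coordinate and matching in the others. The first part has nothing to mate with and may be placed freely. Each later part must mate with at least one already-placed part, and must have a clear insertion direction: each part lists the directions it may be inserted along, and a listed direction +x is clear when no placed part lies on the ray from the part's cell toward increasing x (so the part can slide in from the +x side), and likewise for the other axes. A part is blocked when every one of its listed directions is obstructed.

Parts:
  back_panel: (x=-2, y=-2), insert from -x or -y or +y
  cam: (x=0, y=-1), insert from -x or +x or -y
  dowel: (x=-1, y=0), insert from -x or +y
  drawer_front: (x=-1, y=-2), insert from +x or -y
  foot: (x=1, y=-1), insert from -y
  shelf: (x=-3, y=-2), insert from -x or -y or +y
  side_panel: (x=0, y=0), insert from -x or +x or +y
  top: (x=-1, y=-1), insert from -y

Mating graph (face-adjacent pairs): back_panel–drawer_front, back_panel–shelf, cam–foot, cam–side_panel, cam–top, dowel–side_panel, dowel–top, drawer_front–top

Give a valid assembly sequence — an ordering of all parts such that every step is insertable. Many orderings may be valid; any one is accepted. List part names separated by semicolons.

foot; cam; top; drawer_front; back_panel; shelf; dowel; side_panel

1. foot@(1, -1) [-y clear] — {foot}
2. cam@(0, -1) [-x clear] — {cam, foot}
3. top@(-1, -1) [-y clear] — {cam, foot, top}
4. drawer_front@(-1, -2) [+x clear] — {cam, drawer_front, foot, top}
5. back_panel@(-2, -2) [-x clear] — {back_panel, cam, drawer_front, foot, top}
6. shelf@(-3, -2) [-x clear] — {back_panel, cam, drawer_front, foot, shelf, top}
7. dowel@(-1, 0) [-x clear] — {back_panel, cam, dowel, drawer_front, foot, shelf, top}
8. side_panel@(0, 0) [+x clear] — {back_panel, cam, dowel, drawer_front, foot, shelf, side_panel, top}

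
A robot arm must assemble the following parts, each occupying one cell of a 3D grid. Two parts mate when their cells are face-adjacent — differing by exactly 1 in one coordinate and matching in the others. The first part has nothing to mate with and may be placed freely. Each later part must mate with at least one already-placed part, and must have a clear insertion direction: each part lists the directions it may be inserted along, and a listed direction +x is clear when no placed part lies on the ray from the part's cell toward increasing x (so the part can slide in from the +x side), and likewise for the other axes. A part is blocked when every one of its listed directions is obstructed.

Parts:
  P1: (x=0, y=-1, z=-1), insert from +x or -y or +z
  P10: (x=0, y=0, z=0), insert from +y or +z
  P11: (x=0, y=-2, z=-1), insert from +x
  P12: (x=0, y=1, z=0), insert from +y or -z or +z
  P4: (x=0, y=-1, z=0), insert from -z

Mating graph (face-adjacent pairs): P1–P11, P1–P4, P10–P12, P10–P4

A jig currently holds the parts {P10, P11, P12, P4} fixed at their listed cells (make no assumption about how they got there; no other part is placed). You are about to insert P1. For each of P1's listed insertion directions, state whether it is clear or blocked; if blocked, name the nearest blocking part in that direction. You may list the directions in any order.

+x: ray from P1(0, -1, -1) has no placed part ⇒ clear
-y: nearest on ray is P11@(0, -2, -1) ⇒ blocked
+z: nearest on ray is P4@(0, -1, 0) ⇒ blocked

+x: clear; +z: blocked by P4; -y: blocked by P11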